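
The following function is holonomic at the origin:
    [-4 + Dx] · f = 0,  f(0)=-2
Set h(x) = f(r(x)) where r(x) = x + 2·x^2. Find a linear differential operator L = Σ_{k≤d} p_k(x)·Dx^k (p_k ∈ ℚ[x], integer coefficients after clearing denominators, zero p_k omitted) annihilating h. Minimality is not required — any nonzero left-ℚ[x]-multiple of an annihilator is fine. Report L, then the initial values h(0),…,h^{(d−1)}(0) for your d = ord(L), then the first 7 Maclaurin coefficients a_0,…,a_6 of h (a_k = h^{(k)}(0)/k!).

L = (-4 - 16·x) + Dx  (order 1).
h: a_k = -2, -8, -32, -256/3, -640/3, -6656/15, -38912/45, …
ICs: h(0) = -2.

f: a_k = -2, -8, -16, -64/3, -64/3, -256/15, -512/45, …
f∘r: x↦r, Dx↦Dx/r' in L_f ⇒ L₀.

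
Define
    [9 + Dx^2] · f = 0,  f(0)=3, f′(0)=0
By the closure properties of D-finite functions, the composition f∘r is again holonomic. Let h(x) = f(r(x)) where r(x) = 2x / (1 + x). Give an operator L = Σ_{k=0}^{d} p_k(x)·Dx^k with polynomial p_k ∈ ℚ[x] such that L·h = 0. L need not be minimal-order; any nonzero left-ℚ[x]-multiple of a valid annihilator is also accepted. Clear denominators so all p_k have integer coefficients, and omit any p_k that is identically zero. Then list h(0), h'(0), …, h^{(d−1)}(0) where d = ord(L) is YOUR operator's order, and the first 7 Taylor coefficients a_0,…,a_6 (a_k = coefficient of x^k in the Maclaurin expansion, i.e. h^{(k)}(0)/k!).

L = 36 + (2 + 6·x + 6·x^2 + 2·x^3)·Dx + (1 + 4·x + 6·x^2 + 4·x^3 + x^4)·Dx^2  (order 2).
h: a_k = 3, 0, -54, 108, 0, -432, 5778/5, …
ICs: h(0) = 3, h′(0) = 0.

f: a_k = 3, 0, -27/2, 0, 81/8, 0, -243/80, …
L₀ from L_f via x↦r, Dx↦r'^{-1}Dx.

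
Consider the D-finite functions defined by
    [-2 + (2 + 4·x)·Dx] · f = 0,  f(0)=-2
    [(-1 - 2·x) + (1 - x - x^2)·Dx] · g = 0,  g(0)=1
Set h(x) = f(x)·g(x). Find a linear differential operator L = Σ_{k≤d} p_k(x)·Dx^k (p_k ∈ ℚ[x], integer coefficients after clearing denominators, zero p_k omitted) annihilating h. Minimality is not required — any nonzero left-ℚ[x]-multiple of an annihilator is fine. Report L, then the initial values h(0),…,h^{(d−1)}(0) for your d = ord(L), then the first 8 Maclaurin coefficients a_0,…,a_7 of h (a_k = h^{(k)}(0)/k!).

L = (2 + 3·x + 3·x^2) + (-1 - x + 3·x^2 + 2·x^3)·Dx  (order 1).
h: a_k = -2, -4, -5, -10, -55/4, -51/2, -293/8, -265/4, …
ICs: h(0) = -2.

f: a_k = -2, -2, 1, -1, 5/4, -7/4, 21/8, -33/8, …
g: a_k = 1, 1, 2, 3, 5, 8, 13, 21, …
h₀=f·g: eliminate ⇒ L₀, order ≤ 1·1.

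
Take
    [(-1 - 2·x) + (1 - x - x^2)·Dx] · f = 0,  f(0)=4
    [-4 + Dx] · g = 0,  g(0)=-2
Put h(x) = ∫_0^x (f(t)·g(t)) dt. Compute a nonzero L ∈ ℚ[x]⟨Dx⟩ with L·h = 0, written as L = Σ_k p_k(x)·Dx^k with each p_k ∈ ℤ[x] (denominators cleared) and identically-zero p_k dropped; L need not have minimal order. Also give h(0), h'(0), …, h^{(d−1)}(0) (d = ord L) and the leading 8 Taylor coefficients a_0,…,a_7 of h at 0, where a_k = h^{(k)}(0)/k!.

f: a_k = 4, 4, 8, 12, 20, 32, 52, 84, …
g: a_k = -2, -8, -16, -64/3, -64/3, -256/15, -512/45, -2048/315, …
Sym-product of L_f,L_g gives L₀ (≤ ord 1).
Integrate: L := L₀·Dx.
L = (5 - 2·x - 4·x^2)·Dx + (-1 + x + x^2)·Dx^2  (order 2).
h: a_k = 0, -8, -20, -112/3, -178/3, -1304/15, -5552/45, -10984/63, …
ICs: h(0) = 0, h′(0) = -8.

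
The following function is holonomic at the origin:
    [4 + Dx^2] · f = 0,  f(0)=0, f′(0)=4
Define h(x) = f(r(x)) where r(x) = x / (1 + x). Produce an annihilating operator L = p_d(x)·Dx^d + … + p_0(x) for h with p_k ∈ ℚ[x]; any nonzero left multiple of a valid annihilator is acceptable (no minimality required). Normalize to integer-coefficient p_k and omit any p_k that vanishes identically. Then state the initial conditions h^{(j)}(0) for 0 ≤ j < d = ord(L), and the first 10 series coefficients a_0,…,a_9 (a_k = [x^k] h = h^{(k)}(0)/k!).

f: a_k = 0, 4, 0, -8/3, 0, 8/15, 0, -16/315, 0, 8/2835, …
h₀=f(r): pull back L_f along r ⇒ L₀.
L = 4 + (2 + 6·x + 6·x^2 + 2·x^3)·Dx + (1 + 4·x + 6·x^2 + 4·x^3 + x^4)·Dx^2  (order 2).
h: a_k = 0, 4, -4, 4/3, 4, -172/15, 20, -8836/315, 1516/45, -98524/2835, …
ICs: h(0) = 0, h′(0) = 4.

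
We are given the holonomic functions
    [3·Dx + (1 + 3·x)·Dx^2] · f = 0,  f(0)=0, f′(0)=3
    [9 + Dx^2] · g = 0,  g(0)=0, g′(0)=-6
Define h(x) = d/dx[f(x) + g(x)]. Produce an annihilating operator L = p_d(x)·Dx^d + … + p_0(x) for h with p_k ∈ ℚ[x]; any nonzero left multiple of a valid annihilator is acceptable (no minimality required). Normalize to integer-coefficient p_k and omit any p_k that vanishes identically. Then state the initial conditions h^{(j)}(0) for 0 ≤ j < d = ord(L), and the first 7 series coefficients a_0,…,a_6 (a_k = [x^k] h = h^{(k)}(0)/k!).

L = (63 + 54·x + 81·x^2) + (9 + 45·x + 81·x^2 + 81·x^3)·Dx + (7 + 6·x + 9·x^2)·Dx^2 + (1 + 5·x + 9·x^2 + 9·x^3)·Dx^3  (order 3).
h: a_k = -3, -9, 54, -81, 891/4, -729, 87723/40, …
ICs: h(0) = -3, h′(0) = -9, h′′(0) = 108.

f: a_k = 0, 3, -9/2, 9, -81/4, 243/5, -243/2, …
g: a_k = 0, -6, 0, 9, 0, -81/20, 0, …
L₀ := lclm(L_f,L_g); ord L₀ ≤ 2+2.
Derive L from L₀ (diff closure).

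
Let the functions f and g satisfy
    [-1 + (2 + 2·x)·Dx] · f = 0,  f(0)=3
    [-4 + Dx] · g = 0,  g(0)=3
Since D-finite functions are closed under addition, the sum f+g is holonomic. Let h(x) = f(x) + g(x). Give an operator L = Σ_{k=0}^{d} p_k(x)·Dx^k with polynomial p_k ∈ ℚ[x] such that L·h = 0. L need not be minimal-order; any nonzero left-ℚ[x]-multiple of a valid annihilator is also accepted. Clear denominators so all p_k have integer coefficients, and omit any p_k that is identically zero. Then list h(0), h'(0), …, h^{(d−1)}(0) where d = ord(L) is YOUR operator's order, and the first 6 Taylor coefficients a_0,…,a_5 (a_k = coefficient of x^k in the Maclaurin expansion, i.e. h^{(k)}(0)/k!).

f: a_k = 3, 3/2, -3/8, 3/16, -15/128, 21/256, …
g: a_k = 3, 12, 24, 32, 32, 128/5, …
Weyl lclm of L_f,L_g ⇒ L₀ (ord ≤ 2).
L = (36 + 32·x) + (-65 - 128·x - 64·x^2)·Dx + (14 + 30·x + 16·x^2)·Dx^2  (order 2).
h: a_k = 6, 27/2, 189/8, 515/16, 4081/128, 32873/1280, …
ICs: h(0) = 6, h′(0) = 27/2.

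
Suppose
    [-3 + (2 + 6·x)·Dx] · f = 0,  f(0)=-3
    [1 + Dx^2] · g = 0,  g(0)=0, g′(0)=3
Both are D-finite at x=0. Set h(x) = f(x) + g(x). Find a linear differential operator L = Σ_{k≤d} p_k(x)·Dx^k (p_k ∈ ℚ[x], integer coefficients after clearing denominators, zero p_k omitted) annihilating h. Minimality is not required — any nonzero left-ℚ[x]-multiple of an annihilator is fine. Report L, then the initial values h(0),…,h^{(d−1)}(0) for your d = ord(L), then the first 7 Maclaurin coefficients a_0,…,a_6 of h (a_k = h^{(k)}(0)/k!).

f: a_k = -3, -9/2, 27/8, -81/16, 1215/128, -5103/256, 45927/1024, …
g: a_k = 0, 3, 0, -1/2, 0, 1/40, 0, …
L₀ := lclm(L_f,L_g); ord L₀ ≤ 1+2.
L = (-93 - 72·x - 108·x^2) + (-10 + 18·x + 216·x^2 + 216·x^3)·Dx + (-93 - 72·x - 108·x^2)·Dx^2 + (-10 + 18·x + 216·x^2 + 216·x^3)·Dx^3  (order 3).
h: a_k = -3, -3/2, 27/8, -89/16, 1215/128, -25483/1280, 45927/1024, …
ICs: h(0) = -3, h′(0) = -3/2, h′′(0) = 27/4.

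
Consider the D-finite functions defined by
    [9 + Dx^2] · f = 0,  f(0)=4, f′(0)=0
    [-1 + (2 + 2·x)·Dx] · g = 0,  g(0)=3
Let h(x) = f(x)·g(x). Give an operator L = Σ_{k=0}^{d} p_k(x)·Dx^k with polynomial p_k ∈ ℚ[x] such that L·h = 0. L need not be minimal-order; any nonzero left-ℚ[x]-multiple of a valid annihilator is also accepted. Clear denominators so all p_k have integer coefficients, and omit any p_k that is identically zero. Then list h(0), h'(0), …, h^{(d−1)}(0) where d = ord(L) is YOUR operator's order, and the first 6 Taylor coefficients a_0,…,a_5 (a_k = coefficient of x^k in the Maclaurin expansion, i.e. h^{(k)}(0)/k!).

L = (39 + 72·x + 36·x^2) + (-4 - 4·x)·Dx + (4 + 8·x + 4·x^2)·Dx^2  (order 2).
h: a_k = 12, 6, -111/2, -105/4, 1497/32, 1101/64, …
ICs: h(0) = 12, h′(0) = 6.

f: a_k = 4, 0, -18, 0, 27/2, 0, …
g: a_k = 3, 3/2, -3/8, 3/16, -15/128, 21/256, …
f·g: L₀ = L_f ⊗_s L_g, ord ≤ 2·1.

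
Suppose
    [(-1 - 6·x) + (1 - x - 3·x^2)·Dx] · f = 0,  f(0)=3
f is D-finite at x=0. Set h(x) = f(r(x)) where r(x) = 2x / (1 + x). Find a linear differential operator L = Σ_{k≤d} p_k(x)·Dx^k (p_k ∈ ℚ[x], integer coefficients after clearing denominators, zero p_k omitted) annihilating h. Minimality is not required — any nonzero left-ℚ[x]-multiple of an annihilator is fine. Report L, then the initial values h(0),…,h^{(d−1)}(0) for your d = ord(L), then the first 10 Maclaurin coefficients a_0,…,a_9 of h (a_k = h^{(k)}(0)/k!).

f: a_k = 3, 3, 12, 21, 57, 120, 291, 651, 1524, 3477, …
Substitute x→r, Dx→(1/r')Dx; clear ⇒ L₀.
L = (2 + 26·x) + (-1 - x + 13·x^2 + 13·x^3)·Dx  (order 1).
h: a_k = 3, 6, 42, 78, 546, 1014, 7098, 13182, 92274, 171366, …
ICs: h(0) = 3.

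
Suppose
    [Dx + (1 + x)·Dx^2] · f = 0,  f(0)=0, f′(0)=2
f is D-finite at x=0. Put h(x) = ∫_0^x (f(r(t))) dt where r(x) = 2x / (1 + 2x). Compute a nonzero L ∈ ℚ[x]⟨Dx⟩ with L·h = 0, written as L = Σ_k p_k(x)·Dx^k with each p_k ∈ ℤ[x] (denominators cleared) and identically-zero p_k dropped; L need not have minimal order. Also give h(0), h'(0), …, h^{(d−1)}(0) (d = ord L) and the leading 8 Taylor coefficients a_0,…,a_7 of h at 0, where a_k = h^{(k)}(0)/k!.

L = (6 + 16·x)·Dx^2 + (1 + 6·x + 8·x^2)·Dx^3  (order 3).
h: a_k = 0, 0, 2, -4, 28/3, -24, 992/15, -192, …
ICs: h(0) = 0, h′(0) = 0, h′′(0) = 4.

f: a_k = 0, 2, -1, 2/3, -1/2, 2/5, -1/3, 2/7, …
Substitute x→r, Dx→(1/r')Dx; clear ⇒ L₀.
h=∫h₀ ⇒ L = L₀·Dx.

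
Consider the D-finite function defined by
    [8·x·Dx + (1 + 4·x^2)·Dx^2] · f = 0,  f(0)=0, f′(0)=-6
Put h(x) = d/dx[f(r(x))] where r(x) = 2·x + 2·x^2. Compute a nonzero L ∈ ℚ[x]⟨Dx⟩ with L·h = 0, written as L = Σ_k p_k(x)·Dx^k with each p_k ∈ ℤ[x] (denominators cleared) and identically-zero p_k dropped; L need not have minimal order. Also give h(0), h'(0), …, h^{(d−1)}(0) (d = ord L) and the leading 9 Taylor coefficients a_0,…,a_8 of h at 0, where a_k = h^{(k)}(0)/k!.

L = (-2 + 32·x + 128·x^2 + 192·x^3 + 96·x^4) + (1 + 2·x + 16·x^2 + 64·x^3 + 80·x^4 + 32·x^5)·Dx  (order 1).
h: a_k = -12, -24, 192, 768, -2112, -18048, 6144, 344064, 513024, …
ICs: h(0) = -12.

f: a_k = 0, -6, 0, 8, 0, -96/5, 0, 384/7, 0, …
Substitute x→r, Dx→(1/r')Dx; clear ⇒ L₀.
h₀' ⇒ L via d/dx closure of L₀.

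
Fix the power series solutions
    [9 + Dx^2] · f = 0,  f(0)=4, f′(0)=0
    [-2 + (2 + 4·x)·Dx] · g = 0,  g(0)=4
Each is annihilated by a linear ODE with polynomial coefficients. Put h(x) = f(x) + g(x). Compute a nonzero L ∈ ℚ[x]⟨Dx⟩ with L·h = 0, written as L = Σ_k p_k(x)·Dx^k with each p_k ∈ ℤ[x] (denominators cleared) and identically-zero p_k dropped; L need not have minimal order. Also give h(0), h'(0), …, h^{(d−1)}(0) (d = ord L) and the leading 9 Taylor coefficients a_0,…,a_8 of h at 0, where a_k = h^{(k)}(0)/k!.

L = (-54 - 162·x - 162·x^2) + (36 + 234·x + 486·x^2 + 324·x^3)·Dx + (-6 - 18·x - 18·x^2)·Dx^2 + (4 + 26·x + 54·x^2 + 36·x^3)·Dx^3  (order 3).
h: a_k = 8, 4, -20, 2, 11, 7/2, -93/10, 33/4, -7143/560, …
ICs: h(0) = 8, h′(0) = 4, h′′(0) = -40.

f: a_k = 4, 0, -18, 0, 27/2, 0, -81/20, 0, 729/1120, …
g: a_k = 4, 4, -2, 2, -5/2, 7/2, -21/4, 33/4, -429/32, …
Sum ⇒ L₀ = lclm(L_f,L_g) in ℚ(x)⟨Dx⟩.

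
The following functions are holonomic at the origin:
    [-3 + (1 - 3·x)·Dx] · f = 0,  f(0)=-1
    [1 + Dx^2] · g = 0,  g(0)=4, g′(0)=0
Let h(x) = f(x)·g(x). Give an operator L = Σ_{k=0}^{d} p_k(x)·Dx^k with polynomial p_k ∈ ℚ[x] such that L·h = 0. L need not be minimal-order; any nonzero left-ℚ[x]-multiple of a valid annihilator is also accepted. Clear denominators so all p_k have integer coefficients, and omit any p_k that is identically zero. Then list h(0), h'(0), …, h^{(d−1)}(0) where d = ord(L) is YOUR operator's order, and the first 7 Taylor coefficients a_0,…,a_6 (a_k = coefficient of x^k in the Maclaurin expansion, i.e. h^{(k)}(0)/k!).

f: a_k = -1, -3, -9, -27, -81, -243, -729, …
g: a_k = 4, 0, -2, 0, 1/6, 0, -1/180, …
Product ⇒ symmetric product L₀, ord ≤ 2.
L = (-1 + 3·x) + 6·Dx + (-1 + 3·x)·Dx^2  (order 2).
h: a_k = -4, -12, -34, -102, -1837/6, -1837/2, -495989/180, …
ICs: h(0) = -4, h′(0) = -12.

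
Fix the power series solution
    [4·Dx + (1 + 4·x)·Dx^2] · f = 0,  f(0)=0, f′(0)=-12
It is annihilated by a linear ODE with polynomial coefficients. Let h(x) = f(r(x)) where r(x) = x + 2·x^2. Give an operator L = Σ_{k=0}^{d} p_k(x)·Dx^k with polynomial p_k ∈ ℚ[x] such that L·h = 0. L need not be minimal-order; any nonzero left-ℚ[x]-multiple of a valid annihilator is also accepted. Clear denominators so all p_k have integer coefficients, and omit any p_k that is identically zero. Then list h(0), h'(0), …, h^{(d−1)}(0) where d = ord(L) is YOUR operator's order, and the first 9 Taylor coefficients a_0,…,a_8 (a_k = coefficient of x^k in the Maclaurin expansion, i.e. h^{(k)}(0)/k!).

L = (16·x + 32·x^2)·Dx + (1 + 8·x + 24·x^2 + 32·x^3)·Dx^2  (order 2).
h: a_k = 0, -12, 0, 32, -96, 768/5, 0, -6144/7, 3072, …
ICs: h(0) = 0, h′(0) = -12.

f: a_k = 0, -12, 24, -64, 192, -3072/5, 2048, -49152/7, 24576, …
f∘r: x↦r, Dx↦Dx/r' in L_f ⇒ L₀.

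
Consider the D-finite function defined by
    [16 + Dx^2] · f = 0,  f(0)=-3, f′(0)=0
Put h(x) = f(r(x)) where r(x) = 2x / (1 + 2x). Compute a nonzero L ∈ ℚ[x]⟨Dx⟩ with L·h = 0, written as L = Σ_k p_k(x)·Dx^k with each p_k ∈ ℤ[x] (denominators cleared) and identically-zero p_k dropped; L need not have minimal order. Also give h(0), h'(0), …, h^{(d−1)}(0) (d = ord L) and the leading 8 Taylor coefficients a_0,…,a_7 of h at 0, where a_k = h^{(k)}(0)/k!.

L = 64 + (4 + 24·x + 48·x^2 + 32·x^3)·Dx + (1 + 8·x + 24·x^2 + 32·x^3 + 16·x^4)·Dx^2  (order 2).
h: a_k = -3, 0, 96, -384, 640, 1024, -175616/15, 251904/5, …
ICs: h(0) = -3, h′(0) = 0.

f: a_k = -3, 0, 24, 0, -32, 0, 256/15, 0, …
h₀=f(r): pull back L_f along r ⇒ L₀.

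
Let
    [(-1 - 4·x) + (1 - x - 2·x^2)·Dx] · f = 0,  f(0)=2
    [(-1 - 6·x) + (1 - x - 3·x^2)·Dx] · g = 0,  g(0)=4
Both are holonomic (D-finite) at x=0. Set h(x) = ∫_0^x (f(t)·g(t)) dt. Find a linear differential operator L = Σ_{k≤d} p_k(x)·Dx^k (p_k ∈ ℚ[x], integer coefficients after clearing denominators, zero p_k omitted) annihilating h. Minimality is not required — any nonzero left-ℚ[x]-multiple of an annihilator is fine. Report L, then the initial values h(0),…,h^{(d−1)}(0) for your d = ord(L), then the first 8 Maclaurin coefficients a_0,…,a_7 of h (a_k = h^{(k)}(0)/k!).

f: a_k = 2, 2, 6, 10, 22, 42, 86, 170, …
g: a_k = 4, 4, 16, 28, 76, 160, 388, 868, …
Product ⇒ symmetric product L₀, ord ≤ 1.
∫: right-multiply L₀ by Dx.
L = (-2 - 8·x + 15·x^2 + 24·x^3)·Dx + (1 - 2·x - 4·x^2 + 5·x^3 + 6·x^4)·Dx^2  (order 2).
h: a_k = 0, 8, 8, 64/3, 38, 432/5, 176, 2696/7, …
ICs: h(0) = 0, h′(0) = 8.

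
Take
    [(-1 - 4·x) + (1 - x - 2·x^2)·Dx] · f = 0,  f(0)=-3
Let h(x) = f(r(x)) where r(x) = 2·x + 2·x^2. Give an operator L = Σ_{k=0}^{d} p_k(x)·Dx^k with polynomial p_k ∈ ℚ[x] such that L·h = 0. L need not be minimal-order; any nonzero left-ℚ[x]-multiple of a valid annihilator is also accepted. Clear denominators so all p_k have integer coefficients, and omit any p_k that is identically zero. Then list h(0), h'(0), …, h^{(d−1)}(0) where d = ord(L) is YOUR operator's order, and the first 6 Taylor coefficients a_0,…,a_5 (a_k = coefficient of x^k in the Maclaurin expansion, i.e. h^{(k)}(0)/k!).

f: a_k = -3, -3, -9, -15, -33, -63, …
Change of var in L_f (x↦r) gives L₀.
L = (2 + 20·x + 48·x^2 + 32·x^3) + (-1 + 2·x + 10·x^2 + 16·x^3 + 8·x^4)·Dx  (order 1).
h: a_k = -3, -6, -42, -192, -924, -4488, …
ICs: h(0) = -3.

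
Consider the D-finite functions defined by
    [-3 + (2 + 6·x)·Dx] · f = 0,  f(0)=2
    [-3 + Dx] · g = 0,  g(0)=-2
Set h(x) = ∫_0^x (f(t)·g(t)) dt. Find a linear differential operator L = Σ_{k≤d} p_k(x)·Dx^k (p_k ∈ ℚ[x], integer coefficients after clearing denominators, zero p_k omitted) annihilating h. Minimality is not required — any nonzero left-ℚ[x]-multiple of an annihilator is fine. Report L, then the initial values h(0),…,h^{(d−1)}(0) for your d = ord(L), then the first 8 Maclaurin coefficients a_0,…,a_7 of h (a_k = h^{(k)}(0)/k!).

f: a_k = 2, 3, -9/4, 27/8, -405/64, 1701/128, -15309/512, 72171/1024, …
g: a_k = -2, -6, -9, -9, -27/4, -81/20, -81/40, -243/280, …
Product ⇒ symmetric product L₀, ord ≤ 1.
∫: right-multiply L₀ by Dx.
L = (-9 - 18·x)·Dx + (2 + 6·x)·Dx^2  (order 2).
h: a_k = 0, -4, -9, -21/2, -153/16, -891/160, -2889/640, 7209/8960, …
ICs: h(0) = 0, h′(0) = -4.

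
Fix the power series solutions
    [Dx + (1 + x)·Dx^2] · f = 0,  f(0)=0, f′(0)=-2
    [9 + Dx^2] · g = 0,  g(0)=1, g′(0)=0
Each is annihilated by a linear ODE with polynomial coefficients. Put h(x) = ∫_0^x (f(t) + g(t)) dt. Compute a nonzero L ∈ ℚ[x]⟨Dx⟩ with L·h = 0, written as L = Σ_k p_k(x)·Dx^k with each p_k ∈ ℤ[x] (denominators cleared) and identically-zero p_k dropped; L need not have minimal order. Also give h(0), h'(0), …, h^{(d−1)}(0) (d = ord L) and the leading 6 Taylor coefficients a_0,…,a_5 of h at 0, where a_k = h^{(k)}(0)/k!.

f: a_k = 0, -2, 1, -2/3, 1/2, -2/5, …
g: a_k = 1, 0, -9/2, 0, 27/8, 0, …
L₀ := lclm(L_f,L_g); ord L₀ ≤ 2+2.
∫: right-multiply L₀ by Dx.
L = (135 + 162·x + 81·x^2)·Dx^2 + (99 + 261·x + 243·x^2 + 81·x^3)·Dx^3 + (15 + 18·x + 9·x^2)·Dx^4 + (11 + 29·x + 27·x^2 + 9·x^3)·Dx^5  (order 5).
h: a_k = 0, 1, -1, -7/6, -1/6, 31/40, …
ICs: h(0) = 0, h′(0) = 1, h′′(0) = -2, h′′′(0) = -7, h′′′′(0) = -4.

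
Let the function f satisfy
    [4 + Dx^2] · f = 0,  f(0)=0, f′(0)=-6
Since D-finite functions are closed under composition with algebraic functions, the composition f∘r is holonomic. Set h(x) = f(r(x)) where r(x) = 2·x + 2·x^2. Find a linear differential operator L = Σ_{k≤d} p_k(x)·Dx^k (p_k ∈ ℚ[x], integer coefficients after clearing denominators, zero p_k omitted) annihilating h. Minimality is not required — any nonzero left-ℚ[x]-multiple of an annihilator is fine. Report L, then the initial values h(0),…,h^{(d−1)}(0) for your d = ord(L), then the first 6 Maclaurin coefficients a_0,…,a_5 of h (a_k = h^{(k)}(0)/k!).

L = (16 + 96·x + 192·x^2 + 128·x^3) - 2·Dx + (1 + 2·x)·Dx^2  (order 2).
h: a_k = 0, -12, -12, 32, 96, 352/5, …
ICs: h(0) = 0, h′(0) = -12.

f: a_k = 0, -6, 0, 4, 0, -4/5, …
L₀ from L_f via x↦r, Dx↦r'^{-1}Dx.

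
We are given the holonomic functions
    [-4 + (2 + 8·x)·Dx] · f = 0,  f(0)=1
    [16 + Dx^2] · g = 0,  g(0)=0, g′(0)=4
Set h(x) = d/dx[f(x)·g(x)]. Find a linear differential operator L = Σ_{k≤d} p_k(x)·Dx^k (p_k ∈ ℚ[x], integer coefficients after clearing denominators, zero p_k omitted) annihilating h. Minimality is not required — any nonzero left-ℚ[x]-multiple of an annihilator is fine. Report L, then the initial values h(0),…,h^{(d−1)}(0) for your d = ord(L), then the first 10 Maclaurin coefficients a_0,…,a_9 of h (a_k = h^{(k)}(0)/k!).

L = (212 + 2304·x + 8704·x^2 + 16384·x^3 + 16384·x^4) + (-4 - 144·x - 768·x^2 - 1024·x^3)·Dx + (7 + 88·x + 432·x^2 + 1024·x^3 + 1024·x^4)·Dx^2  (order 2).
h: a_k = 4, 16, -56, -64/3, -152/3, 2592/5, -15728/9, 1978112/315, -1482200/63, 50187296/567, …
ICs: h(0) = 4, h′(0) = 16.

f: a_k = 1, 2, -2, 4, -10, 28, -84, 264, -858, 2860, …
g: a_k = 0, 4, 0, -32/3, 0, 128/15, 0, -1024/315, 0, 2048/2835, …
Product ⇒ symmetric product L₀, ord ≤ 2.
h=h₀': d/dx-closure on L₀ ⇒ L.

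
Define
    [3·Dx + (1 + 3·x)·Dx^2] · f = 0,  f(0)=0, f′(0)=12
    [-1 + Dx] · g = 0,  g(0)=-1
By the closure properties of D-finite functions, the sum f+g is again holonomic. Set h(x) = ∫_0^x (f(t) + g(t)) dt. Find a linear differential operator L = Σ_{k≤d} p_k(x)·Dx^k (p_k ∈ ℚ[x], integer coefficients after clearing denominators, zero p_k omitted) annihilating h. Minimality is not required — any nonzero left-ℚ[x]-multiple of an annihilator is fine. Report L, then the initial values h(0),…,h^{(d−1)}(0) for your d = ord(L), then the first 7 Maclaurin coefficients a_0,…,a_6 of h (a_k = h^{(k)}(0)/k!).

f: a_k = 0, 12, -18, 36, -81, 972/5, -486, …
g: a_k = -1, -1, -1/2, -1/6, -1/24, -1/120, -1/720, …
h₀=f+g: left-lcm gives L₀, ord ≤ 3.
Integrate: L := L₀·Dx.
L = (-21 - 9·x)·Dx^2 + (17 - 6·x - 9·x^2)·Dx^3 + (4 + 15·x + 9·x^2)·Dx^4  (order 4).
h: a_k = 0, -1, 11/2, -37/6, 215/24, -389/24, 23327/720, …
ICs: h(0) = 0, h′(0) = -1, h′′(0) = 11, h′′′(0) = -37.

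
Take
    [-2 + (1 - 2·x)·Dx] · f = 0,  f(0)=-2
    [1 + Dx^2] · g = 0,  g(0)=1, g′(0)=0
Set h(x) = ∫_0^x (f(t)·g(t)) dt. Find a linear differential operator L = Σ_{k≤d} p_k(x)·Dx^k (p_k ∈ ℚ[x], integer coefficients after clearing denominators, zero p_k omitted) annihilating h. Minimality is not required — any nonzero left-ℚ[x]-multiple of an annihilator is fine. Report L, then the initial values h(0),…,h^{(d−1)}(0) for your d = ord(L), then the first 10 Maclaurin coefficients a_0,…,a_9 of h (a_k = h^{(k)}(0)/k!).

f: a_k = -2, -4, -8, -16, -32, -64, -128, -256, -512, -1024, …
g: a_k = 1, 0, -1/2, 0, 1/24, 0, -1/720, 0, 1/40320, 0, …
h₀=f·g: eliminate ⇒ L₀, order ≤ 1·2.
h=∫h₀ ⇒ L = L₀·Dx.
L = (-1 + 2·x)·Dx + 4·Dx^2 + (-1 + 2·x)·Dx^3  (order 3).
h: a_k = 0, -2, -2, -7/3, -7/2, -337/60, -337/36, -5777/360, -40439/1440, -9058337/181440, …
ICs: h(0) = 0, h′(0) = -2, h′′(0) = -4.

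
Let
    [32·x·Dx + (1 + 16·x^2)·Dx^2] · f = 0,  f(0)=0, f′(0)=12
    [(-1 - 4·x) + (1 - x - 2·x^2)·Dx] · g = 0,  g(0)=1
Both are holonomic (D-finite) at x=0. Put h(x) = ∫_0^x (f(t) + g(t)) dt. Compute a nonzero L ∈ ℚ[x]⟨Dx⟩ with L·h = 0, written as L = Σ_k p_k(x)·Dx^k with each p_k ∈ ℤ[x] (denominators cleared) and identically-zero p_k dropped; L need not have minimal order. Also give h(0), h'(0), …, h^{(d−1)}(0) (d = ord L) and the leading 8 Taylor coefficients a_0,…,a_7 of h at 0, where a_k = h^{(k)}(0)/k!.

f: a_k = 0, 12, 0, -64, 0, 3072/5, 0, -49152/7, …
g: a_k = 1, 1, 3, 5, 11, 21, 43, 85, …
Sum ⇒ L₀ = lclm(L_f,L_g) in ℚ(x)⟨Dx⟩.
∫: right-multiply L₀ by Dx.
L = (96 - 384·x - 6912·x^2 - 15360·x^3 - 40704·x^4 - 12288·x^6)·Dx^2 + (-31 - 104·x + 392·x^2 - 736·x^3 - 14912·x^4 - 27904·x^5 - 3072·x^6 - 12288·x^7)·Dx^3 + (3 + 19·x + 128·x^2 + 152·x^3 + 1128·x^4 - 2496·x^5 - 2560·x^6 - 1024·x^7 - 2048·x^8)·Dx^4  (order 4).
h: a_k = 0, 1, 13/2, 1, -59/4, 11/5, 1059/10, 43/7, …
ICs: h(0) = 0, h′(0) = 1, h′′(0) = 13, h′′′(0) = 6.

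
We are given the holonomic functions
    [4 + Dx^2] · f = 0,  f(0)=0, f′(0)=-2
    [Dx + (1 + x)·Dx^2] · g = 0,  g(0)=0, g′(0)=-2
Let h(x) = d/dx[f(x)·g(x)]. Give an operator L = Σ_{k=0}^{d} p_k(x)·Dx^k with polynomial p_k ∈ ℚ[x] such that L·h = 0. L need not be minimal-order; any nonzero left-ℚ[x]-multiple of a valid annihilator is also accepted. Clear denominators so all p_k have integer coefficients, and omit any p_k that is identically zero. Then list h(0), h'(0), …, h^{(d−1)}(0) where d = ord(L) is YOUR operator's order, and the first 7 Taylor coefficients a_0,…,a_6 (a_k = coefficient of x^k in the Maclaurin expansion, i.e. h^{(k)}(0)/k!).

f: a_k = 0, -2, 0, 4/3, 0, -4/15, 0, …
g: a_k = 0, -2, 1, -2/3, 1/2, -2/5, 1/3, …
L₀ := L_f ⊗_s L_g (sym. prod.), ord ≤ 4.
Differentiate: ansatz ord ≤ ord L₀ ⇒ L.
L = (-56 + 896·x + 4416·x^2 + 8064·x^3 + 7136·x^4 + 3072·x^5 + 512·x^6) + (72 + 776·x + 2080·x^2 + 2400·x^3 + 1280·x^4 + 256·x^5)·Dx + (70 + 824·x + 2780·x^2 + 4416·x^3 + 3664·x^4 + 1536·x^5 + 256·x^6)·Dx^2 + (18 + 194·x + 520·x^2 + 600·x^3 + 320·x^4 + 64·x^5)·Dx^3 + (21 + 150·x + 419·x^2 + 600·x^3 + 470·x^4 + 192·x^5 + 32·x^6)·Dx^4  (order 4).
h: a_k = 0, 8, -6, -16/3, 5/3, 8/3, -28/15, …
ICs: h(0) = 0, h′(0) = 8, h′′(0) = -12, h′′′(0) = -32.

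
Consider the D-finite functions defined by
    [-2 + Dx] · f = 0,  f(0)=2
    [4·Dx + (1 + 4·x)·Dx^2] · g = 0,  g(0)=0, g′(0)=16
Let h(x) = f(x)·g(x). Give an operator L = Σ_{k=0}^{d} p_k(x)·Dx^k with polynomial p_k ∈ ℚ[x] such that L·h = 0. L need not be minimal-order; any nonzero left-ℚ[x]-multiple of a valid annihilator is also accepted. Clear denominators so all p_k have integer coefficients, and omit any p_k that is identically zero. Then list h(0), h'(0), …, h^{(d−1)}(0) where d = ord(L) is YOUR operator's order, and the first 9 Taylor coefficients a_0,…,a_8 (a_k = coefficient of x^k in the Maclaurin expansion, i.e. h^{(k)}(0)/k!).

f: a_k = 2, 4, 4, 8/3, 4/3, 8/15, 8/45, 16/315, 4/315, …
g: a_k = 0, 16, -32, 256/3, -256, 4096/5, -8192/3, 65536/7, -32768, …
Sym-product of L_f,L_g gives L₀ (≤ ord 2).
L = (-4 + 16·x) - 16·x·Dx + (1 + 4·x)·Dx^2  (order 2).
h: a_k = 0, 32, 0, 320/3, -256, 13376/15, -27136/9, 3306112/315, -1670656/45, …
ICs: h(0) = 0, h′(0) = 32.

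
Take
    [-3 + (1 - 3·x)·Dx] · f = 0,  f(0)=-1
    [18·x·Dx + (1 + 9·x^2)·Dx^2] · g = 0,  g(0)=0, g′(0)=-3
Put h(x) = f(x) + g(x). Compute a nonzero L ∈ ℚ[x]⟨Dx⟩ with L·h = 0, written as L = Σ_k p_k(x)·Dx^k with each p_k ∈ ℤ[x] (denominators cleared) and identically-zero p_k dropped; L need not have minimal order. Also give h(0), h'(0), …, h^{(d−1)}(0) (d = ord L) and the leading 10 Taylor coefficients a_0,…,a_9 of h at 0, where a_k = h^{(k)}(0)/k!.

f: a_k = -1, -3, -9, -27, -81, -243, -729, -2187, -6561, -19683, …
g: a_k = 0, -3, 0, 9, 0, -243/5, 0, 2187/7, 0, -2187, …
h₀=f+g: left-lcm gives L₀, ord ≤ 3.
L = (-18 + 216·x + 486·x^2)·Dx + (12 - 18·x + 108·x^2 + 486·x^3)·Dx^2 + (-1 + 81·x^4)·Dx^3  (order 3).
h: a_k = -1, -6, -9, -18, -81, -1458/5, -729, -13122/7, -6561, -21870, …
ICs: h(0) = -1, h′(0) = -6, h′′(0) = -18.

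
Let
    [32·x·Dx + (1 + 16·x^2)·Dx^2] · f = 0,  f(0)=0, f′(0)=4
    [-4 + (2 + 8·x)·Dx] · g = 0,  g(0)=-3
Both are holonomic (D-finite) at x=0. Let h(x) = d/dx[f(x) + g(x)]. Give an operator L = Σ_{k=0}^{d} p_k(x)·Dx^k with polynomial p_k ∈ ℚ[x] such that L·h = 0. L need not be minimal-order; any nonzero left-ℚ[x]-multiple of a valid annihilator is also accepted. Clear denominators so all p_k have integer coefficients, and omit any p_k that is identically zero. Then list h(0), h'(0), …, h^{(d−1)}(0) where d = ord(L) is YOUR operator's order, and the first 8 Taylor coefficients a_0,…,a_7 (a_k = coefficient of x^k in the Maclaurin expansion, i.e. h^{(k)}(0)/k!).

f: a_k = 0, 4, 0, -64/3, 0, 1024/5, 0, -16384/7, …
g: a_k = -3, -6, 6, -12, 30, -84, 252, -792, …
h₀=f+g: left-lcm gives L₀, ord ≤ 3.
h=h₀': d/dx-closure on L₀ ⇒ L.
L = (-32 - 320·x + 1536·x^2 + 3072·x^3) + (-22 - 128·x + 320·x^2 + 6144·x^3 + 10752·x^4)·Dx + (-1 + 12·x + 96·x^2 + 384·x^3 + 1792·x^4 + 3072·x^5)·Dx^2  (order 2).
h: a_k = -2, 12, -100, 120, 604, 1512, -21928, 20592, …
ICs: h(0) = -2, h′(0) = 12.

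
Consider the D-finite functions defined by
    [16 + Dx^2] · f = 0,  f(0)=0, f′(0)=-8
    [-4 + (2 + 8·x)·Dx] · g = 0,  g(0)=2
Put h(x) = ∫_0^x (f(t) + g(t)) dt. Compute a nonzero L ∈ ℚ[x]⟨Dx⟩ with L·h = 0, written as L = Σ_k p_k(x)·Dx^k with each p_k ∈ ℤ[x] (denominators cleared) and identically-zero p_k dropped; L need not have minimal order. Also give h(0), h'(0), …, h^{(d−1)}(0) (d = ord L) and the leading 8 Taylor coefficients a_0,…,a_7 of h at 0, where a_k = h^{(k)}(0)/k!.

f: a_k = 0, -8, 0, 64/3, 0, -256/15, 0, 2048/315, …
g: a_k = 2, 4, -4, 8, -20, 56, -168, 528, …
f+g: L₀ = lclm(L_f,L_g), ord ≤ 2+1.
h=∫₀ˣh₀: take L = L₀·Dx.
L = (-224 - 1024·x - 2048·x^2)·Dx + (48 + 704·x + 3072·x^2 + 4096·x^3)·Dx^2 + (-14 - 64·x - 128·x^2)·Dx^3 + (3 + 44·x + 192·x^2 + 256·x^3)·Dx^4  (order 4).
h: a_k = 0, 2, -2, -4/3, 22/3, -4, 292/45, -24, …
ICs: h(0) = 0, h′(0) = 2, h′′(0) = -4, h′′′(0) = -8.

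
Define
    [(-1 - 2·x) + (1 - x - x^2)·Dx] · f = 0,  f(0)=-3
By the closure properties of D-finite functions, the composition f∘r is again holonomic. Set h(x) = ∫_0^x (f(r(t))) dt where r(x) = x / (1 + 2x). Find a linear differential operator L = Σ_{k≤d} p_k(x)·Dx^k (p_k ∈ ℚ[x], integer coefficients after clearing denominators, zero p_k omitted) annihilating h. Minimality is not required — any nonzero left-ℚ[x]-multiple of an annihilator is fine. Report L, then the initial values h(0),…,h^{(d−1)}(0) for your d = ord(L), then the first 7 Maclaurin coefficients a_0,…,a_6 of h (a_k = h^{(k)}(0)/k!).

L = (-1 - 4·x)·Dx + (1 + 5·x + 7·x^2 + 2·x^3)·Dx^2  (order 2).
h: a_k = 0, -3, -3/2, 0, 3/4, -9/5, 4, …
ICs: h(0) = 0, h′(0) = -3.

f: a_k = -3, -3, -6, -9, -15, -24, -39, …
L₀ from L_f via x↦r, Dx↦r'^{-1}Dx.
∫: right-multiply L₀ by Dx.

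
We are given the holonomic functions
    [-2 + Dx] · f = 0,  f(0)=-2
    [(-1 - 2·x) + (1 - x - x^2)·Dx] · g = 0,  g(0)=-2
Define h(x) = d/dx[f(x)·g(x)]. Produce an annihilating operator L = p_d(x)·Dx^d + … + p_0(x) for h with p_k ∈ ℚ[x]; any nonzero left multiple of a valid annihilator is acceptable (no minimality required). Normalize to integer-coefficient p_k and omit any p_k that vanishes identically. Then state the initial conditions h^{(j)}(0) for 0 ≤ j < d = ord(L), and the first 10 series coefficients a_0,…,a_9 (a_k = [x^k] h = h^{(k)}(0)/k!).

L = (12 + 2·x - 10·x^2 + 4·x^4) + (-3 + 3·x + 5·x^2 - 2·x^3 - 2·x^4)·Dx  (order 1).
h: a_k = 12, 48, 124, 272, 552, 16088/15, 10124/5, 393152/105, 2146948/315, 11579464/945, …
ICs: h(0) = 12.

f: a_k = -2, -4, -4, -8/3, -4/3, -8/15, -8/45, -16/315, -4/315, -8/2835, …
g: a_k = -2, -2, -4, -6, -10, -16, -26, -42, -68, -110, …
Product ⇒ symmetric product L₀, ord ≤ 1.
Derive L from L₀ (diff closure).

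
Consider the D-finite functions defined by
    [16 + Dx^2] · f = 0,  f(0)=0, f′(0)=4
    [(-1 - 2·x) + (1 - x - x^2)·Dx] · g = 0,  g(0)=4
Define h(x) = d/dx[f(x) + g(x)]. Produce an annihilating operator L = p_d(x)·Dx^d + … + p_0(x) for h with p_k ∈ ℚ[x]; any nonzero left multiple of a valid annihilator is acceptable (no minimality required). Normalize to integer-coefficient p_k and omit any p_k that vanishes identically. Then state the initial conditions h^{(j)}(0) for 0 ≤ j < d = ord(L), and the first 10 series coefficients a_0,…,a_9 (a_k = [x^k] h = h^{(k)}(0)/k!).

f: a_k = 0, 4, 0, -32/3, 0, 128/15, 0, -1024/315, 0, 2048/2835, …
g: a_k = 4, 4, 8, 12, 20, 32, 52, 84, 136, 220, …
Weyl lclm of L_f,L_g ⇒ L₀ (ord ≤ 3).
h₀' ⇒ L via d/dx closure of L₀.
L = (1472 + 2624·x + 2560·x^2 + 640·x^3 + 2240·x^4 + 2304·x^5 + 768·x^6) + (-272 - 112·x + 1008·x^2 - 160·x^3 - 800·x^4 + 576·x^5 + 896·x^6 + 256·x^7)·Dx + (92 + 164·x + 160·x^2 + 40·x^3 + 140·x^4 + 144·x^5 + 48·x^6)·Dx^2 + (-17 - 7·x + 63·x^2 - 10·x^3 - 50·x^4 + 36·x^5 + 56·x^6 + 16·x^7)·Dx^3  (order 3).
h: a_k = 8, 16, 4, 80, 608/3, 312, 25436/45, 1088, 625748/315, 3560, …
ICs: h(0) = 8, h′(0) = 16, h′′(0) = 8.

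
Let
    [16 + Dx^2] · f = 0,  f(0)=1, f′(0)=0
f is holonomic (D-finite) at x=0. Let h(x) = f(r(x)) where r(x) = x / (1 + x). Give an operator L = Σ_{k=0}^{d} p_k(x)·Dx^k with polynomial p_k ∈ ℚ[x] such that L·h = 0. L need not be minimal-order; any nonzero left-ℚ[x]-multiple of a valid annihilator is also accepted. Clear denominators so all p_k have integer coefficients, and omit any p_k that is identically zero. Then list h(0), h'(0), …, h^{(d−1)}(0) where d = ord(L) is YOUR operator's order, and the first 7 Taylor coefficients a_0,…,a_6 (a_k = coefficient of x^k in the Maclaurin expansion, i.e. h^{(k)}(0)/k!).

f: a_k = 1, 0, -8, 0, 32/3, 0, -256/45, …
L₀ from L_f via x↦r, Dx↦r'^{-1}Dx.
L = 16 + (2 + 6·x + 6·x^2 + 2·x^3)·Dx + (1 + 4·x + 6·x^2 + 4·x^3 + x^4)·Dx^2  (order 2).
h: a_k = 1, 0, -8, 16, -40/3, -32/3, 2744/45, …
ICs: h(0) = 1, h′(0) = 0.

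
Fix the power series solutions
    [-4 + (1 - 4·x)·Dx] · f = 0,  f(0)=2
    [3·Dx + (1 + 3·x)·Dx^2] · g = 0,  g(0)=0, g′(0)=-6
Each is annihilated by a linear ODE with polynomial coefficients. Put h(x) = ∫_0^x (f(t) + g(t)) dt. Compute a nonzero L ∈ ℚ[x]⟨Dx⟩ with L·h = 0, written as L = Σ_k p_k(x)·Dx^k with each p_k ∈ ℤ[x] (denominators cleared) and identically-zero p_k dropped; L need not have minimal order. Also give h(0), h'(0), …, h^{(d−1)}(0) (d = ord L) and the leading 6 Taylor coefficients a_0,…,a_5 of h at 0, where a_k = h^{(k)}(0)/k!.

L = (432 + 288·x)·Dx^2 + (78 + 720·x + 576·x^2)·Dx^3 + (-11 - x + 144·x^2 + 144·x^3)·Dx^4  (order 4).
h: a_k = 0, 2, 1, 41/3, 55/2, 221/2, …
ICs: h(0) = 0, h′(0) = 2, h′′(0) = 2, h′′′(0) = 82.

f: a_k = 2, 8, 32, 128, 512, 2048, …
g: a_k = 0, -6, 9, -18, 81/2, -486/5, …
h₀=f+g: left-lcm gives L₀, ord ≤ 3.
∫: right-multiply L₀ by Dx.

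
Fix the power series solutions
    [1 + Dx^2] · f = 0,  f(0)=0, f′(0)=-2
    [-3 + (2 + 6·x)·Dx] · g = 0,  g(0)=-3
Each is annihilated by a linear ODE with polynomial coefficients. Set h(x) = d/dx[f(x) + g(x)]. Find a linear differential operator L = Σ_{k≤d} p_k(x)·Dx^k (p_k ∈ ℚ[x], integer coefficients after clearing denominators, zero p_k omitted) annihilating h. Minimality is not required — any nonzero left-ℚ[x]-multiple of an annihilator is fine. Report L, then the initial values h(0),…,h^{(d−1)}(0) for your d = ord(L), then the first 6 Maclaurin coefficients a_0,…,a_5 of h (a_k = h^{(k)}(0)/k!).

L = (-417 - 72·x - 108·x^2) + (-62 - 234·x - 216·x^2 - 216·x^3)·Dx + (-417 - 72·x - 108·x^2)·Dx^2 + (-62 - 234·x - 216·x^2 - 216·x^3)·Dx^3  (order 3).
h: a_k = -13/2, 27/4, -227/16, 1215/32, -76609/768, 137781/512, …
ICs: h(0) = -13/2, h′(0) = 27/4, h′′(0) = -227/8.

f: a_k = 0, -2, 0, 1/3, 0, -1/60, …
g: a_k = -3, -9/2, 27/8, -81/16, 1215/128, -5103/256, …
h₀=f+g: left-lcm gives L₀, ord ≤ 3.
h=h₀': d/dx-closure on L₀ ⇒ L.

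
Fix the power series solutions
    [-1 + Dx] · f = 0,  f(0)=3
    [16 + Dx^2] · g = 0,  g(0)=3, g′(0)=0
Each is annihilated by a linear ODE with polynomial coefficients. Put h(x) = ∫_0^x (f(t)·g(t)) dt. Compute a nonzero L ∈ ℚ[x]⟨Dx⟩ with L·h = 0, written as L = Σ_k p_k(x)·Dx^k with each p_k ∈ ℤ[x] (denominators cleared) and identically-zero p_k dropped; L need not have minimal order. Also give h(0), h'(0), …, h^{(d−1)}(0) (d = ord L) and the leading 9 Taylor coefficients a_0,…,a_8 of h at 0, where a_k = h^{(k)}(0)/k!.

f: a_k = 3, 3, 3/2, 1/2, 1/8, 1/40, 1/240, 1/1680, 1/13440, …
g: a_k = 3, 0, -24, 0, 32, 0, -256/15, 0, 512/105, …
Product ⇒ symmetric product L₀, ord ≤ 2.
∫: right-multiply L₀ by Dx.
L = 17·Dx - 2·Dx^2 + Dx^3  (order 3).
h: a_k = 0, 9, 9/2, -45/2, -141/8, 483/40, 1121/80, -99/112, -20047/4480, …
ICs: h(0) = 0, h′(0) = 9, h′′(0) = 9.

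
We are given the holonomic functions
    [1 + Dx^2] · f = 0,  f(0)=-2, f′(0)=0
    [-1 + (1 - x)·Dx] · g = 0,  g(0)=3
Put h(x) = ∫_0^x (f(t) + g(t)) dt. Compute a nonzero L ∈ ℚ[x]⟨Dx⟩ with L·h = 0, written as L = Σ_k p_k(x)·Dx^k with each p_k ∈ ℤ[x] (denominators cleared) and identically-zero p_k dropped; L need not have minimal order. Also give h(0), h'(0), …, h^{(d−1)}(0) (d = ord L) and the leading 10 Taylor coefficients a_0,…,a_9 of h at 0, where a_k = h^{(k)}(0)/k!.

f: a_k = -2, 0, 1, 0, -1/12, 0, 1/360, 0, -1/20160, 0, …
g: a_k = 3, 3, 3, 3, 3, 3, 3, 3, 3, 3, …
f+g: L₀ = lclm(L_f,L_g), ord ≤ 2+1.
∫: right-multiply L₀ by Dx.
L = (-7 + 2·x - x^2)·Dx + (3 - 5·x + 3·x^2 - x^3)·Dx^2 + (-7 + 2·x - x^2)·Dx^3 + (3 - 5·x + 3·x^2 - x^3)·Dx^4  (order 4).
h: a_k = 0, 1, 3/2, 4/3, 3/4, 7/12, 1/2, 1081/2520, 3/8, 60479/181440, …
ICs: h(0) = 0, h′(0) = 1, h′′(0) = 3, h′′′(0) = 8.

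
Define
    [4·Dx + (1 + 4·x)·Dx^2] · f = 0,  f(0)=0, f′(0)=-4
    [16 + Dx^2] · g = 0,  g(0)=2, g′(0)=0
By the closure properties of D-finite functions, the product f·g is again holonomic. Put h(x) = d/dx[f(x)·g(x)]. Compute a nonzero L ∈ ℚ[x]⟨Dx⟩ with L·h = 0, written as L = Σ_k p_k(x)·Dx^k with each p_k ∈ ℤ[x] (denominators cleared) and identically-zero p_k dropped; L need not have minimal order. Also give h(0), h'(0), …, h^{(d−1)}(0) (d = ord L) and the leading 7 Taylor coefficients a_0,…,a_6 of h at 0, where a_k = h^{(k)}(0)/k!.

f: a_k = 0, -4, 8, -64/3, 64, -1024/5, 2048/3, …
g: a_k = 2, 0, -16, 0, 64/3, 0, -512/45, …
h₀=f·g: eliminate ⇒ L₀, order ≤ 2·2.
Derive L from L₀ (diff closure).
L = (-6400 - 45056·x - 172032·x^2 + 196608·x^3 + 2818048·x^4 + 6291456·x^5 + 4194304·x^6) + (-1536 - 8192·x + 20480·x^2 + 245760·x^3 + 655360·x^4 + 524288·x^5)·Dx + (-448 - 2816·x - 3584·x^2 + 73728·x^3 + 401408·x^4 + 786432·x^5 + 524288·x^6)·Dx^2 + (-96 - 512·x + 1280·x^2 + 15360·x^3 + 40960·x^4 + 32768·x^5)·Dx^3 + (-3 + 448·x^2 + 3840·x^3 + 14080·x^4 + 24576·x^5 + 16384·x^6)·Dx^4  (order 4).
h: a_k = -8, 32, 64, 0, -768, 3072, -63488/5, …
ICs: h(0) = -8, h′(0) = 32, h′′(0) = 128, h′′′(0) = 0.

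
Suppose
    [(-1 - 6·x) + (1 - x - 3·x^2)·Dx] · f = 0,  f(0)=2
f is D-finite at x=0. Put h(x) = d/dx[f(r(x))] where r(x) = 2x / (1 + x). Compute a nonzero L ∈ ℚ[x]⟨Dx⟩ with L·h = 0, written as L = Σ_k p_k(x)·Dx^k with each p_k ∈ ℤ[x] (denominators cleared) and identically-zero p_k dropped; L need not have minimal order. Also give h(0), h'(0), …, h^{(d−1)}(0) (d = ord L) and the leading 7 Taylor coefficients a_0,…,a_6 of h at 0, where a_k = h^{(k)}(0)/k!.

f: a_k = 2, 2, 8, 14, 38, 80, 194, …
L₀ from L_f via x↦r, Dx↦r'^{-1}Dx.
h=h₀': d/dx-closure on L₀ ⇒ L.
L = (14 + 78·x + 546·x^2 + 338·x^3) + (-1 - 14·x + 182·x^3 + 169·x^4)·Dx  (order 1).
h: a_k = 4, 56, 156, 1456, 3380, 28392, 61516, …
ICs: h(0) = 4.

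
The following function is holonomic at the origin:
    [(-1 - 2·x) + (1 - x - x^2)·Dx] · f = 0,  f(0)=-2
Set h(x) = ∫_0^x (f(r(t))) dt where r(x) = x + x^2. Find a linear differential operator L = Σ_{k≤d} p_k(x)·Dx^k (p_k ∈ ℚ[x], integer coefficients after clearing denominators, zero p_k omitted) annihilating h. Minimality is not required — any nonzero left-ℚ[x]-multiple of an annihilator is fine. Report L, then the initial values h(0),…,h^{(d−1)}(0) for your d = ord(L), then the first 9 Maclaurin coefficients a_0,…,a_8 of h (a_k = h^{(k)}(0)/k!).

L = (1 + 4·x + 6·x^2 + 4·x^3)·Dx + (-1 + x + 2·x^2 + 2·x^3 + x^4)·Dx^2  (order 2).
h: a_k = 0, -2, -1, -2, -7/2, -32/5, -37/3, -172/7, -199/4, …
ICs: h(0) = 0, h′(0) = -2.

f: a_k = -2, -2, -4, -6, -10, -16, -26, -42, -68, …
Substitute x→r, Dx→(1/r')Dx; clear ⇒ L₀.
h=∫h₀ ⇒ L = L₀·Dx.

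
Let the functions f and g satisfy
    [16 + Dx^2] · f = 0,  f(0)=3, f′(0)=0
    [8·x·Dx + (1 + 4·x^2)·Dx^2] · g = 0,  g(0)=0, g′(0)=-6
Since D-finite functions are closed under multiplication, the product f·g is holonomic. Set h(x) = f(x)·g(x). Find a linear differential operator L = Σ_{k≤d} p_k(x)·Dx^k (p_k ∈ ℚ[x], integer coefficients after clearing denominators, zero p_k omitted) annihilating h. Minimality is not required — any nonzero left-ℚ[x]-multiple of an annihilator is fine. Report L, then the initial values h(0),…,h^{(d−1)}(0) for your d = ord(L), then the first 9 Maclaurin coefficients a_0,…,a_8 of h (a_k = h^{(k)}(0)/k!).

f: a_k = 3, 0, -24, 0, 32, 0, -256/15, 0, 512/105, …
g: a_k = 0, -6, 0, 8, 0, -96/5, 0, 384/7, 0, …
h₀=f·g: eliminate ⇒ L₀, order ≤ 2·2.
L = (2560 + 29696·x^2 + 118784·x^4 + 262144·x^6 + 262144·x^8) + (1536·x + 14336·x^3 + 49152·x^5 + 65536·x^7)·Dx + (240 + 3008·x^2 + 13824·x^4 + 32768·x^6 + 32768·x^8)·Dx^2 + (96·x + 896·x^3 + 3072·x^5 + 4096·x^7)·Dx^3 + (5 + 72·x^2 + 400·x^4 + 1024·x^6 + 1024·x^8)·Dx^4  (order 4).
h: a_k = 0, -18, 0, 168, 0, -2208/5, 0, 34432/35, 0, …
ICs: h(0) = 0, h′(0) = -18, h′′(0) = 0, h′′′(0) = 1008.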